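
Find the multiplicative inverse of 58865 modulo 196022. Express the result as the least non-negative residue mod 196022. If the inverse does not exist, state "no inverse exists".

Run Euclid on (196022, 58865):
196022 = 3*58865 + 19427
58865 = 3*19427 + 584
19427 = 33*584 + 155
584 = 3*155 + 119
155 = 1*119 + 36
119 = 3*36 + 11
36 = 3*11 + 3
11 = 3*3 + 2
3 = 1*2 + 1
2 = 2*1 + 0
gcd = 1, so the inverse exists. Back-substitute:
1 = 3 − 2
1 = −11 + 4·3
1 = 4·36 − 13·11
1 = −13·119 + 43·36
1 = 43·155 − 56·119
1 = −56·584 + 211·155
1 = 211·19427 − 7019·584
1 = −7019·58865 + 21268·19427
1 = 21268·196022 − 70823·58865
Thus 58865·(-70823) ≡ 1 (mod 196022); reducing, -70823 mod 196022 = 125199.

125199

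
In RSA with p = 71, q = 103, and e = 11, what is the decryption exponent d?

φ(n) = (p−1)(q−1) = 70·102 = 7140.
Need d with 11·d ≡ 1 (mod 7140). Apply the extended Euclidean algorithm:
7140 = 649*11 + 1
11 = 11*1 + 0
Back-substitute:
1 = 7140 − 649·11
So 11·(-649) ≡ 1 (mod 7140), hence d ≡ -649 ≡ 6491 (mod 7140).

6491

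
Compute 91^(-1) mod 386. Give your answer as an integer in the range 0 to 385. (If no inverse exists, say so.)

263

gcd(386, 91) by repeated division:
386 = 4×91 + 22
91 = 4×22 + 3
22 = 7×3 + 1
3 = 3×1 + 0
The gcd is 1. Working backward:
1 = 22 − 7·3
1 = −7·91 + 29·22
1 = 29·386 − 123·91
Thus 91·(-123) ≡ 1 (mod 386); reducing, -123 mod 386 = 263.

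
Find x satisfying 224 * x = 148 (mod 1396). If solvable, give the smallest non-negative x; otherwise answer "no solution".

144

First find gcd(224, 1396):
1396 = 6·224 + 52
224 = 4·52 + 16
52 = 3·16 + 4
16 = 4·4 + 0
gcd = 4 and 4 | 148, so solutions exist. Divide through by 4: 56x ≡ 37 (mod 349).
Now find 56⁻¹ mod 349:
349 = 6*56 + 13
56 = 4*13 + 4
13 = 3*4 + 1
4 = 4*1 + 0
Back-substitute:
1 = 13 − 3·4
1 = −3·56 + 13·13
1 = 13·349 − 81·56
So 56·(-81) ≡ 1 (mod 349), i.e. 56⁻¹ ≡ 268.
Then x ≡ 268·37 ≡ 144 (mod 349); the smallest non-negative solution is x = 144.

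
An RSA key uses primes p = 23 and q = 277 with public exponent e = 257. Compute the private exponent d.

φ(n) = (p−1)(q−1) = 22·276 = 6072.
Need d with 257·d ≡ 1 (mod 6072). Apply the extended Euclidean algorithm:
6072 = 23·257 + 161
257 = 1·161 + 96
161 = 1·96 + 65
96 = 1·65 + 31
65 = 2·31 + 3
31 = 10·3 + 1
3 = 3·1 + 0
Back-substitute:
1 = 31 − 10·3
1 = −10·65 + 21·31
1 = 21·96 − 31·65
1 = −31·161 + 52·96
1 = 52·257 − 83·161
1 = −83·6072 + 1961·257
So 257·1961 ≡ 1 (mod 6072), hence d = 1961.

1961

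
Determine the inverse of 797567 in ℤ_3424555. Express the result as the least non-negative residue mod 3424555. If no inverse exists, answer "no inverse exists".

2590528

Apply the Euclidean algorithm to 3424555 and 797567:
3424555 = 4×797567 + 234287
797567 = 3×234287 + 94706
234287 = 2×94706 + 44875
94706 = 2×44875 + 4956
44875 = 9×4956 + 271
4956 = 18×271 + 78
271 = 3×78 + 37
78 = 2×37 + 4
37 = 9×4 + 1
4 = 4×1 + 0
The gcd is 1. Working backward:
1 = 37 − 9·4
1 = −9·78 + 19·37
1 = 19·271 − 66·78
1 = −66·4956 + 1207·271
1 = 1207·44875 − 10929·4956
1 = −10929·94706 + 23065·44875
1 = 23065·234287 − 57059·94706
1 = −57059·797567 + 194242·234287
1 = 194242·3424555 − 834027·797567
Thus 797567·(-834027) ≡ 1 (mod 3424555); reducing, -834027 mod 3424555 = 2590528.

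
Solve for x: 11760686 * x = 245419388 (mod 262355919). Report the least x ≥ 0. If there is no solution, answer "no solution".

gcd(11760686, 262355919):
262355919 = 22×11760686 + 3620827
11760686 = 3×3620827 + 898205
3620827 = 4×898205 + 28007
898205 = 32×28007 + 1981
28007 = 14×1981 + 273
1981 = 7×273 + 70
273 = 3×70 + 63
70 = 1×63 + 7
63 = 9×7 + 0
gcd = 7, but 7 ∤ 245419388, so the congruence has no solution.

no solution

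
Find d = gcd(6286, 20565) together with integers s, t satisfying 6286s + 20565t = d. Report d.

1

Apply Euclid's algorithm to 20565 and 6286:
20565 = 3*6286 + 1707
6286 = 3*1707 + 1165
1707 = 1*1165 + 542
1165 = 2*542 + 81
542 = 6*81 + 56
81 = 1*56 + 25
56 = 2*25 + 6
25 = 4*6 + 1
6 = 6*1 + 0
gcd(6286, 20565) = 1.
Express as a combination:
1 = 25 − 4·6
1 = −4·56 + 9·25
1 = 9·81 − 13·56
1 = −13·542 + 87·81
1 = 87·1165 − 187·542
1 = −187·1707 + 274·1165
1 = 274·6286 − 1009·1707
1 = −1009·20565 + 3301·6286
So 1 = (-1009)·20565 + (3301)·6286.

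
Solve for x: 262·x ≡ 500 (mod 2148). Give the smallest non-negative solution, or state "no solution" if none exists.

584

First find gcd(262, 2148):
2148 = 8×262 + 52
262 = 5×52 + 2
52 = 26×2 + 0
gcd = 2 and 2 | 500, so solutions exist. Divide through by 2: 131x ≡ 250 (mod 1074).
Now find 131⁻¹ mod 1074:
1074 = 8*131 + 26
131 = 5*26 + 1
26 = 26*1 + 0
Back-substitute:
1 = 131 − 5·26
1 = −5·1074 + 41·131
So 131⁻¹ ≡ 41 (mod 1074).
Then x ≡ 41·250 ≡ 584 (mod 1074); the smallest non-negative solution is x = 584.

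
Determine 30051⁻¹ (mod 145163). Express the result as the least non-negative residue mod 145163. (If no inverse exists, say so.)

Run Euclid on (145163, 30051):
145163 = 4×30051 + 24959
30051 = 1×24959 + 5092
24959 = 4×5092 + 4591
5092 = 1×4591 + 501
4591 = 9×501 + 82
501 = 6×82 + 9
82 = 9×9 + 1
9 = 9×1 + 0
gcd = 1, so the inverse exists. Back-substitute:
1 = 82 − 9·9
1 = −9·501 + 55·82
1 = 55·4591 − 504·501
1 = −504·5092 + 559·4591
1 = 559·24959 − 2740·5092
1 = −2740·30051 + 3299·24959
1 = 3299·145163 − 15936·30051
Thus 30051·(-15936) ≡ 1 (mod 145163); reducing, -15936 mod 145163 = 129227.

129227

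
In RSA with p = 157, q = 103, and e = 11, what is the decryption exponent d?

φ(n) = (p−1)(q−1) = 156·102 = 15912.
Need d with 11·d ≡ 1 (mod 15912). Apply the extended Euclidean algorithm:
15912 = 1446·11 + 6
11 = 1·6 + 5
6 = 1·5 + 1
5 = 5·1 + 0
Back-substitute:
1 = 6 − 5
1 = −11 + 2·6
1 = 2·15912 − 2893·11
So 11·(-2893) ≡ 1 (mod 15912), hence d ≡ -2893 ≡ 13019 (mod 15912).

13019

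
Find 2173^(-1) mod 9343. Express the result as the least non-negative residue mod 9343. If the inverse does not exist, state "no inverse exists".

Extended Euclidean algorithm:
9343 = 4×2173 + 651
2173 = 3×651 + 220
651 = 2×220 + 211
220 = 1×211 + 9
211 = 23×9 + 4
9 = 2×4 + 1
4 = 4×1 + 0
gcd = 1, so the inverse exists. Back-substitute:
1 = 9 − 2·4
1 = −2·211 + 47·9
1 = 47·220 − 49·211
1 = −49·651 + 145·220
1 = 145·2173 − 484·651
1 = −484·9343 + 2081·2173
So 2173·2081 ≡ 1 (mod 9343).

2081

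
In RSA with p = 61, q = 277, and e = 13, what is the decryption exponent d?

φ(n) = (p−1)(q−1) = 60·276 = 16560.
Need d with 13·d ≡ 1 (mod 16560). Apply the extended Euclidean algorithm:
16560 = 1273×13 + 11
13 = 1×11 + 2
11 = 5×2 + 1
2 = 2×1 + 0
Back-substitute:
1 = 11 − 5·2
1 = −5·13 + 6·11
1 = 6·16560 − 7643·13
So 13·(-7643) ≡ 1 (mod 16560), hence d ≡ -7643 ≡ 8917 (mod 16560).

8917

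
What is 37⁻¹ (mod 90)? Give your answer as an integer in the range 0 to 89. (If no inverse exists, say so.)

73

Apply the Euclidean algorithm to 90 and 37:
90 = 2×37 + 16
37 = 2×16 + 5
16 = 3×5 + 1
5 = 5×1 + 0
gcd = 1, so the inverse exists. Back-substitute:
1 = 16 − 3·5
1 = −3·37 + 7·16
1 = 7·90 − 17·37
Hence 37⁻¹ ≡ -17 ≡ 73 (mod 90).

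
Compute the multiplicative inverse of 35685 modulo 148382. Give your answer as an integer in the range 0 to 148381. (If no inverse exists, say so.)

no inverse exists

Euclidean algorithm on 148382, 35685:
148382 = 4*35685 + 5642
35685 = 6*5642 + 1833
5642 = 3*1833 + 143
1833 = 12*143 + 117
143 = 1*117 + 26
117 = 4*26 + 13
26 = 2*13 + 0
gcd(35685, 148382) = 13 ≠ 1, so 35685 has no multiplicative inverse modulo 148382.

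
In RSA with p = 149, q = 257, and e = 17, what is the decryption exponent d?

15601

φ(n) = (p−1)(q−1) = 148·256 = 37888.
Need d with 17·d ≡ 1 (mod 37888). Apply the extended Euclidean algorithm:
37888 = 2228*17 + 12
17 = 1*12 + 5
12 = 2*5 + 2
5 = 2*2 + 1
2 = 2*1 + 0
Back-substitute:
1 = 5 − 2·2
1 = −2·12 + 5·5
1 = 5·17 − 7·12
1 = −7·37888 + 15601·17
So 17·15601 ≡ 1 (mod 37888), hence d = 15601.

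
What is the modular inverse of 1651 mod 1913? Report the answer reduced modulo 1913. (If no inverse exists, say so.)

1453

Run Euclid on (1913, 1651):
1913 = 1·1651 + 262
1651 = 6·262 + 79
262 = 3·79 + 25
79 = 3·25 + 4
25 = 6·4 + 1
4 = 4·1 + 0
gcd = 1, so the inverse exists. Back-substitute:
1 = 25 − 6·4
1 = −6·79 + 19·25
1 = 19·262 − 63·79
1 = −63·1651 + 397·262
1 = 397·1913 − 460·1651
Hence 1651⁻¹ ≡ -460 ≡ 1453 (mod 1913).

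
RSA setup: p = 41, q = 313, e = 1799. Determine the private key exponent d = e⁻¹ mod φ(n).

φ(n) = (p−1)(q−1) = 40·312 = 12480.
Need d with 1799·d ≡ 1 (mod 12480). Apply the extended Euclidean algorithm:
12480 = 6*1799 + 1686
1799 = 1*1686 + 113
1686 = 14*113 + 104
113 = 1*104 + 9
104 = 11*9 + 5
9 = 1*5 + 4
5 = 1*4 + 1
4 = 4*1 + 0
Back-substitute:
1 = 5 − 4
1 = −9 + 2·5
1 = 2·104 − 23·9
1 = −23·113 + 25·104
1 = 25·1686 − 373·113
1 = −373·1799 + 398·1686
1 = 398·12480 − 2761·1799
So 1799·(-2761) ≡ 1 (mod 12480), hence d ≡ -2761 ≡ 9719 (mod 12480).

9719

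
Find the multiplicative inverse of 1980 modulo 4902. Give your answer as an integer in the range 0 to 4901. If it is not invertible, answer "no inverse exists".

no inverse exists

Compute gcd(1980, 4902):
4902 = 2·1980 + 942
1980 = 2·942 + 96
942 = 9·96 + 78
96 = 1·78 + 18
78 = 4·18 + 6
18 = 3·6 + 0
The gcd is 6, not 1, hence no inverse exists.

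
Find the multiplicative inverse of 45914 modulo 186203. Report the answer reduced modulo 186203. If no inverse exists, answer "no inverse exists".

156083

Run Euclid on (186203, 45914):
186203 = 4*45914 + 2547
45914 = 18*2547 + 68
2547 = 37*68 + 31
68 = 2*31 + 6
31 = 5*6 + 1
6 = 6*1 + 0
The gcd is 1. Working backward:
1 = 31 − 5·6
1 = −5·68 + 11·31
1 = 11·2547 − 412·68
1 = −412·45914 + 7427·2547
1 = 7427·186203 − 30120·45914
Thus 45914·(-30120) ≡ 1 (mod 186203); reducing, -30120 mod 186203 = 156083.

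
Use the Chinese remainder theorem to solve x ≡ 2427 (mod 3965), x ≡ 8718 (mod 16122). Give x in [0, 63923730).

10600872

Write x = 2427 + 3965·k. Then 3965·k ≡ 8718 − 2427 ≡ 6291 (mod 16122).
Need 3965⁻¹ mod 16122. Extended Euclid on (16122, 3965):
16122 = 4×3965 + 262
3965 = 15×262 + 35
262 = 7×35 + 17
35 = 2×17 + 1
17 = 17×1 + 0
Back-substitute:
1 = 35 − 2·17
1 = −2·262 + 15·35
1 = 15·3965 − 227·262
1 = −227·16122 + 923·3965
3965⁻¹ ≡ 923 (mod 16122), so k ≡ 923·6291 ≡ 2673 (mod 16122).
x = 2427 + 3965·2673 = 10600872.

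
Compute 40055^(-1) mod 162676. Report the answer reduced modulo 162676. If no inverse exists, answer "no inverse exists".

Apply the Euclidean algorithm to 162676 and 40055:
162676 = 4×40055 + 2456
40055 = 16×2456 + 759
2456 = 3×759 + 179
759 = 4×179 + 43
179 = 4×43 + 7
43 = 6×7 + 1
7 = 7×1 + 0
Since gcd(40055, 162676) = 1, back-substitute to write 1 as a combination:
1 = 43 − 6·7
1 = −6·179 + 25·43
1 = 25·759 − 106·179
1 = −106·2456 + 343·759
1 = 343·40055 − 5594·2456
1 = −5594·162676 + 22719·40055
So 40055·22719 ≡ 1 (mod 162676).

22719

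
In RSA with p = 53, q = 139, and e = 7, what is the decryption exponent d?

φ(n) = (p−1)(q−1) = 52·138 = 7176.
Need d with 7·d ≡ 1 (mod 7176). Apply the extended Euclidean algorithm:
7176 = 1025*7 + 1
7 = 7*1 + 0
Back-substitute:
1 = 7176 − 1025·7
So 7·(-1025) ≡ 1 (mod 7176), hence d ≡ -1025 ≡ 6151 (mod 7176).

6151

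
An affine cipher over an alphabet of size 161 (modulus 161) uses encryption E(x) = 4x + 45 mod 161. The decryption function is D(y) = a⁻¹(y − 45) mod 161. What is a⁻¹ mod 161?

121

gcd(161, 4) by repeated division:
161 = 40·4 + 1
4 = 4·1 + 0
The gcd is 1. Working backward:
1 = 161 − 40·4
Hence 4⁻¹ ≡ -40 ≡ 121 (mod 161).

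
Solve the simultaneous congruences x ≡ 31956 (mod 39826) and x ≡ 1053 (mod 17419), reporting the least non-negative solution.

Write x = 31956 + 39826·k. Then 39826·k ≡ 1053 − 31956 ≡ 3935 (mod 17419).
Need 39826⁻¹ mod 17419. Extended Euclid on (17419, 4988):
17419 = 3*4988 + 2455
4988 = 2*2455 + 78
2455 = 31*78 + 37
78 = 2*37 + 4
37 = 9*4 + 1
4 = 4*1 + 0
Back-substitute:
1 = 37 − 9·4
1 = −9·78 + 19·37
1 = 19·2455 − 598·78
1 = −598·4988 + 1215·2455
1 = 1215·17419 − 4243·4988
39826⁻¹ ≡ 13176 (mod 17419), so k ≡ 13176·3935 ≡ 8616 (mod 17419).
x = 31956 + 39826·8616 = 343172772.

343172772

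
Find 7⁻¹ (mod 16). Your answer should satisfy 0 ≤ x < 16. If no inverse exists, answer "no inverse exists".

7

Extended Euclidean algorithm:
16 = 2*7 + 2
7 = 3*2 + 1
2 = 2*1 + 0
Since gcd(7, 16) = 1, back-substitute to write 1 as a combination:
1 = 7 − 3·2
1 = −3·16 + 7·7
So 7·7 ≡ 1 (mod 16).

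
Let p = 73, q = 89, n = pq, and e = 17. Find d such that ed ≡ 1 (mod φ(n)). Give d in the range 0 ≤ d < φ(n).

2609

φ(n) = (p−1)(q−1) = 72·88 = 6336.
Need d with 17·d ≡ 1 (mod 6336). Apply the extended Euclidean algorithm:
6336 = 372*17 + 12
17 = 1*12 + 5
12 = 2*5 + 2
5 = 2*2 + 1
2 = 2*1 + 0
Back-substitute:
1 = 5 − 2·2
1 = −2·12 + 5·5
1 = 5·17 − 7·12
1 = −7·6336 + 2609·17
So 17·2609 ≡ 1 (mod 6336), hence d = 2609.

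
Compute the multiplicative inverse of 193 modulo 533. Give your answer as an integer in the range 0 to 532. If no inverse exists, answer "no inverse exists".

58

gcd(533, 193) by repeated division:
533 = 2·193 + 147
193 = 1·147 + 46
147 = 3·46 + 9
46 = 5·9 + 1
9 = 9·1 + 0
The gcd is 1. Working backward:
1 = 46 − 5·9
1 = −5·147 + 16·46
1 = 16·193 − 21·147
1 = −21·533 + 58·193
So 193·58 ≡ 1 (mod 533).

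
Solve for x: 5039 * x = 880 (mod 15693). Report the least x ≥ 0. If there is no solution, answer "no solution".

First find gcd(5039, 15693):
15693 = 3·5039 + 576
5039 = 8·576 + 431
576 = 1·431 + 145
431 = 2·145 + 141
145 = 1·141 + 4
141 = 35·4 + 1
4 = 4·1 + 0
gcd = 1, so a unique solution mod 15693 exists.
Back-substitute for the Bézout coefficients:
1 = 141 − 35·4
1 = −35·145 + 36·141
1 = 36·431 − 107·145
1 = −107·576 + 143·431
1 = 143·5039 − 1251·576
1 = −1251·15693 + 3896·5039
So 5039·(3896) ≡ 1 (mod 15693), giving 5039⁻¹ ≡ 3896.
x ≡ 5039⁻¹·880 ≡ 3896·880 ≡ 7406 (mod 15693).

7406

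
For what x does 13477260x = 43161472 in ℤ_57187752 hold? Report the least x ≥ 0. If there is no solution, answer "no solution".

gcd(13477260, 57187752):
57187752 = 4*13477260 + 3278712
13477260 = 4*3278712 + 362412
3278712 = 9*362412 + 17004
362412 = 21*17004 + 5328
17004 = 3*5328 + 1020
5328 = 5*1020 + 228
1020 = 4*228 + 108
228 = 2*108 + 12
108 = 9*12 + 0
gcd = 12, but 12 ∤ 43161472, so the congruence has no solution.

no solution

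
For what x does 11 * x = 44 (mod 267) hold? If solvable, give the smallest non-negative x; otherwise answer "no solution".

First find gcd(11, 267):
267 = 24*11 + 3
11 = 3*3 + 2
3 = 1*2 + 1
2 = 2*1 + 0
gcd = 1, so a unique solution mod 267 exists.
Back-substitute for the Bézout coefficients:
1 = 3 − 2
1 = −11 + 4·3
1 = 4·267 − 97·11
So 11·(-97) ≡ 1 (mod 267), giving 11⁻¹ ≡ 170.
x ≡ 11⁻¹·44 ≡ 170·44 ≡ 4 (mod 267).

4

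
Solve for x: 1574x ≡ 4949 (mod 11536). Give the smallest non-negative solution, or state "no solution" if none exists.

gcd(1574, 11536):
11536 = 7×1574 + 518
1574 = 3×518 + 20
518 = 25×20 + 18
20 = 1×18 + 2
18 = 9×2 + 0
gcd = 2, but 2 ∤ 4949, so the congruence has no solution.

no solution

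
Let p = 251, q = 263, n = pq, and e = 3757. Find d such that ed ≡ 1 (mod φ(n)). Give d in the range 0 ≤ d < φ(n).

φ(n) = (p−1)(q−1) = 250·262 = 65500.
Need d with 3757·d ≡ 1 (mod 65500). Apply the extended Euclidean algorithm:
65500 = 17×3757 + 1631
3757 = 2×1631 + 495
1631 = 3×495 + 146
495 = 3×146 + 57
146 = 2×57 + 32
57 = 1×32 + 25
32 = 1×25 + 7
25 = 3×7 + 4
7 = 1×4 + 3
4 = 1×3 + 1
3 = 3×1 + 0
Back-substitute:
1 = 4 − 3
1 = −7 + 2·4
1 = 2·25 − 7·7
1 = −7·32 + 9·25
1 = 9·57 − 16·32
1 = −16·146 + 41·57
1 = 41·495 − 139·146
1 = −139·1631 + 458·495
1 = 458·3757 − 1055·1631
1 = −1055·65500 + 18393·3757
So 3757·18393 ≡ 1 (mod 65500), hence d = 18393.

18393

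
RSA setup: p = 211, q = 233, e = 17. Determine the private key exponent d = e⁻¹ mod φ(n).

25793

φ(n) = (p−1)(q−1) = 210·232 = 48720.
Need d with 17·d ≡ 1 (mod 48720). Apply the extended Euclidean algorithm:
48720 = 2865*17 + 15
17 = 1*15 + 2
15 = 7*2 + 1
2 = 2*1 + 0
Back-substitute:
1 = 15 − 7·2
1 = −7·17 + 8·15
1 = 8·48720 − 22927·17
So 17·(-22927) ≡ 1 (mod 48720), hence d ≡ -22927 ≡ 25793 (mod 48720).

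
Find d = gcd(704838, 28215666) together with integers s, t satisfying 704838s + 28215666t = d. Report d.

6

Euclidean algorithm:
28215666 = 40×704838 + 22146
704838 = 31×22146 + 18312
22146 = 1×18312 + 3834
18312 = 4×3834 + 2976
3834 = 1×2976 + 858
2976 = 3×858 + 402
858 = 2×402 + 54
402 = 7×54 + 24
54 = 2×24 + 6
24 = 4×6 + 0
gcd(704838, 28215666) = 6.
Express as a combination:
6 = 54 − 2·24
6 = −2·402 + 15·54
6 = 15·858 − 32·402
6 = −32·2976 + 111·858
6 = 111·3834 − 143·2976
6 = −143·18312 + 683·3834
6 = 683·22146 − 826·18312
6 = −826·704838 + 26289·22146
6 = 26289·28215666 − 1052386·704838
So 6 = (26289)·28215666 + (-1052386)·704838.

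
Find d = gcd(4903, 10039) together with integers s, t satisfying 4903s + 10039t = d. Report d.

1

Apply Euclid's algorithm to 10039 and 4903:
10039 = 2*4903 + 233
4903 = 21*233 + 10
233 = 23*10 + 3
10 = 3*3 + 1
3 = 3*1 + 0
gcd(4903, 10039) = 1.
Back-substituting:
1 = 10 − 3·3
1 = −3·233 + 70·10
1 = 70·4903 − 1473·233
1 = −1473·10039 + 3016·4903
So 1 = (-1473)·10039 + (3016)·4903.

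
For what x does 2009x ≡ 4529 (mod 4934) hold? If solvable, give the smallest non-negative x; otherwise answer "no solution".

2581

First find gcd(2009, 4934):
4934 = 2×2009 + 916
2009 = 2×916 + 177
916 = 5×177 + 31
177 = 5×31 + 22
31 = 1×22 + 9
22 = 2×9 + 4
9 = 2×4 + 1
4 = 4×1 + 0
gcd = 1, so a unique solution mod 4934 exists.
Back-substitute for the Bézout coefficients:
1 = 9 − 2·4
1 = −2·22 + 5·9
1 = 5·31 − 7·22
1 = −7·177 + 40·31
1 = 40·916 − 207·177
1 = −207·2009 + 454·916
1 = 454·4934 − 1115·2009
So 2009·(-1115) ≡ 1 (mod 4934), giving 2009⁻¹ ≡ 3819.
x ≡ 2009⁻¹·4529 ≡ 3819·4529 ≡ 2581 (mod 4934).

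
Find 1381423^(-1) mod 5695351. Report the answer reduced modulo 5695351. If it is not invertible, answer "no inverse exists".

Apply the Euclidean algorithm to 5695351 and 1381423:
5695351 = 4·1381423 + 169659
1381423 = 8·169659 + 24151
169659 = 7·24151 + 602
24151 = 40·602 + 71
602 = 8·71 + 34
71 = 2·34 + 3
34 = 11·3 + 1
3 = 3·1 + 0
Since gcd(1381423, 5695351) = 1, back-substitute to write 1 as a combination:
1 = 34 − 11·3
1 = −11·71 + 23·34
1 = 23·602 − 195·71
1 = −195·24151 + 7823·602
1 = 7823·169659 − 54956·24151
1 = −54956·1381423 + 447471·169659
1 = 447471·5695351 − 1844840·1381423
Thus 1381423·(-1844840) ≡ 1 (mod 5695351); reducing, -1844840 mod 5695351 = 3850511.

3850511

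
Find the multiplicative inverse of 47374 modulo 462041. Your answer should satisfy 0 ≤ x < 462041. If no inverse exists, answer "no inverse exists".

398890

Apply the Euclidean algorithm to 462041 and 47374:
462041 = 9*47374 + 35675
47374 = 1*35675 + 11699
35675 = 3*11699 + 578
11699 = 20*578 + 139
578 = 4*139 + 22
139 = 6*22 + 7
22 = 3*7 + 1
7 = 7*1 + 0
Since gcd(47374, 462041) = 1, back-substitute to write 1 as a combination:
1 = 22 − 3·7
1 = −3·139 + 19·22
1 = 19·578 − 79·139
1 = −79·11699 + 1599·578
1 = 1599·35675 − 4876·11699
1 = −4876·47374 + 6475·35675
1 = 6475·462041 − 63151·47374
Thus 47374·(-63151) ≡ 1 (mod 462041); reducing, -63151 mod 462041 = 398890.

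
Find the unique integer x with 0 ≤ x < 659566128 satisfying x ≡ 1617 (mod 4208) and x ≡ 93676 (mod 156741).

388968097

Write x = 1617 + 4208·k. Then 4208·k ≡ 93676 − 1617 ≡ 92059 (mod 156741).
Need 4208⁻¹ mod 156741. Extended Euclid on (156741, 4208):
156741 = 37*4208 + 1045
4208 = 4*1045 + 28
1045 = 37*28 + 9
28 = 3*9 + 1
9 = 9*1 + 0
Back-substitute:
1 = 28 − 3·9
1 = −3·1045 + 112·28
1 = 112·4208 − 451·1045
1 = −451·156741 + 16799·4208
4208⁻¹ ≡ 16799 (mod 156741), so k ≡ 16799·92059 ≡ 92435 (mod 156741).
x = 1617 + 4208·92435 = 388968097.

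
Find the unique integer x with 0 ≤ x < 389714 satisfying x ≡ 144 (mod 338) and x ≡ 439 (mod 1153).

Write x = 144 + 338·k. Then 338·k ≡ 439 − 144 ≡ 295 (mod 1153).
Need 338⁻¹ mod 1153. Extended Euclid on (1153, 338):
1153 = 3*338 + 139
338 = 2*139 + 60
139 = 2*60 + 19
60 = 3*19 + 3
19 = 6*3 + 1
3 = 3*1 + 0
Back-substitute:
1 = 19 − 6·3
1 = −6·60 + 19·19
1 = 19·139 − 44·60
1 = −44·338 + 107·139
1 = 107·1153 − 365·338
338⁻¹ ≡ 788 (mod 1153), so k ≡ 788·295 ≡ 707 (mod 1153).
x = 144 + 338·707 = 239110.

239110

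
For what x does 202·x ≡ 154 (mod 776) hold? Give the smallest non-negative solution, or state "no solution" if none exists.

189

First find gcd(202, 776):
776 = 3·202 + 170
202 = 1·170 + 32
170 = 5·32 + 10
32 = 3·10 + 2
10 = 5·2 + 0
gcd = 2 and 2 | 154, so solutions exist. Divide through by 2: 101x ≡ 77 (mod 388).
Now find 101⁻¹ mod 388:
388 = 3×101 + 85
101 = 1×85 + 16
85 = 5×16 + 5
16 = 3×5 + 1
5 = 5×1 + 0
Back-substitute:
1 = 16 − 3·5
1 = −3·85 + 16·16
1 = 16·101 − 19·85
1 = −19·388 + 73·101
So 101⁻¹ ≡ 73 (mod 388).
Then x ≡ 73·77 ≡ 189 (mod 388); the smallest non-negative solution is x = 189.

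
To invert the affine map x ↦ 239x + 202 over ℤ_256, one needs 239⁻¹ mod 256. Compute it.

15

gcd(256, 239) by repeated division:
256 = 1·239 + 17
239 = 14·17 + 1
17 = 17·1 + 0
gcd = 1, so the inverse exists. Back-substitute:
1 = 239 − 14·17
1 = −14·256 + 15·239
So 239·15 ≡ 1 (mod 256).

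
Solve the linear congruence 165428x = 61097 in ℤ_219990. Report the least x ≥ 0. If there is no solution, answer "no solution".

gcd(165428, 219990):
219990 = 1·165428 + 54562
165428 = 3·54562 + 1742
54562 = 31·1742 + 560
1742 = 3·560 + 62
560 = 9·62 + 2
62 = 31·2 + 0
gcd = 2, but 2 ∤ 61097, so the congruence has no solution.

no solution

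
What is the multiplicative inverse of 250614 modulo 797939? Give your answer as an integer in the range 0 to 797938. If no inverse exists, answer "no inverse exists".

Run Euclid on (797939, 250614):
797939 = 3·250614 + 46097
250614 = 5·46097 + 20129
46097 = 2·20129 + 5839
20129 = 3·5839 + 2612
5839 = 2·2612 + 615
2612 = 4·615 + 152
615 = 4·152 + 7
152 = 21·7 + 5
7 = 1·5 + 2
5 = 2·2 + 1
2 = 2·1 + 0
gcd = 1, so the inverse exists. Back-substitute:
1 = 5 − 2·2
1 = −2·7 + 3·5
1 = 3·152 − 65·7
1 = −65·615 + 263·152
1 = 263·2612 − 1117·615
1 = −1117·5839 + 2497·2612
1 = 2497·20129 − 8608·5839
1 = −8608·46097 + 19713·20129
1 = 19713·250614 − 107173·46097
1 = −107173·797939 + 341232·250614
So 250614·341232 ≡ 1 (mod 797939).

341232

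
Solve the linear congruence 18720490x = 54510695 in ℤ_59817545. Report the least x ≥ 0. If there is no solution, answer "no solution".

403470

First find gcd(18720490, 59817545):
59817545 = 3×18720490 + 3656075
18720490 = 5×3656075 + 440115
3656075 = 8×440115 + 135155
440115 = 3×135155 + 34650
135155 = 3×34650 + 31205
34650 = 1×31205 + 3445
31205 = 9×3445 + 200
3445 = 17×200 + 45
200 = 4×45 + 20
45 = 2×20 + 5
20 = 4×5 + 0
gcd = 5 and 5 | 54510695, so solutions exist. Divide through by 5: 3744098x ≡ 10902139 (mod 11963509).
Now find 3744098⁻¹ mod 11963509:
11963509 = 3*3744098 + 731215
3744098 = 5*731215 + 88023
731215 = 8*88023 + 27031
88023 = 3*27031 + 6930
27031 = 3*6930 + 6241
6930 = 1*6241 + 689
6241 = 9*689 + 40
689 = 17*40 + 9
40 = 4*9 + 4
9 = 2*4 + 1
4 = 4*1 + 0
Back-substitute:
1 = 9 − 2·4
1 = −2·40 + 9·9
1 = 9·689 − 155·40
1 = −155·6241 + 1404·689
1 = 1404·6930 − 1559·6241
1 = −1559·27031 + 6081·6930
1 = 6081·88023 − 19802·27031
1 = −19802·731215 + 164497·88023
1 = 164497·3744098 − 842287·731215
1 = −842287·11963509 + 2691358·3744098
So 3744098⁻¹ ≡ 2691358 (mod 11963509).
Then x ≡ 2691358·10902139 ≡ 403470 (mod 11963509); the smallest non-negative solution is x = 403470.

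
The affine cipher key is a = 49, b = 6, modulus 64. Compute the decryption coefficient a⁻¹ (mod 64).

Run Euclid on (64, 49):
64 = 1·49 + 15
49 = 3·15 + 4
15 = 3·4 + 3
4 = 1·3 + 1
3 = 3·1 + 0
Since gcd(49, 64) = 1, back-substitute to write 1 as a combination:
1 = 4 − 3
1 = −15 + 4·4
1 = 4·49 − 13·15
1 = −13·64 + 17·49
So 49·17 ≡ 1 (mod 64).

17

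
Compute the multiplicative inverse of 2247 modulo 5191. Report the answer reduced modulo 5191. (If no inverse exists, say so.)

1564

gcd(5191, 2247) by repeated division:
5191 = 2×2247 + 697
2247 = 3×697 + 156
697 = 4×156 + 73
156 = 2×73 + 10
73 = 7×10 + 3
10 = 3×3 + 1
3 = 3×1 + 0
The gcd is 1. Working backward:
1 = 10 − 3·3
1 = −3·73 + 22·10
1 = 22·156 − 47·73
1 = −47·697 + 210·156
1 = 210·2247 − 677·697
1 = −677·5191 + 1564·2247
So 2247·1564 ≡ 1 (mod 5191).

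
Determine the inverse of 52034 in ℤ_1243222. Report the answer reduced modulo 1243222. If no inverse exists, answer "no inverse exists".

Euclidean algorithm on 1243222, 52034:
1243222 = 23*52034 + 46440
52034 = 1*46440 + 5594
46440 = 8*5594 + 1688
5594 = 3*1688 + 530
1688 = 3*530 + 98
530 = 5*98 + 40
98 = 2*40 + 18
40 = 2*18 + 4
18 = 4*4 + 2
4 = 2*2 + 0
gcd(52034, 1243222) = 2 ≠ 1, so 52034 has no multiplicative inverse modulo 1243222.

no inverse exists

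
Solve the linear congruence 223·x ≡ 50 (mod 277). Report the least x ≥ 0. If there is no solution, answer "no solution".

First find gcd(223, 277):
277 = 1×223 + 54
223 = 4×54 + 7
54 = 7×7 + 5
7 = 1×5 + 2
5 = 2×2 + 1
2 = 2×1 + 0
gcd = 1, so a unique solution mod 277 exists.
Back-substitute for the Bézout coefficients:
1 = 5 − 2·2
1 = −2·7 + 3·5
1 = 3·54 − 23·7
1 = −23·223 + 95·54
1 = 95·277 − 118·223
So 223·(-118) ≡ 1 (mod 277), giving 223⁻¹ ≡ 159.
x ≡ 223⁻¹·50 ≡ 159·50 ≡ 194 (mod 277).

194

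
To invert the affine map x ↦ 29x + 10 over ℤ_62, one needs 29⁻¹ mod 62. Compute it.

15

Apply the Euclidean algorithm to 62 and 29:
62 = 2×29 + 4
29 = 7×4 + 1
4 = 4×1 + 0
Since gcd(29, 62) = 1, back-substitute to write 1 as a combination:
1 = 29 − 7·4
1 = −7·62 + 15·29
So 29·15 ≡ 1 (mod 62).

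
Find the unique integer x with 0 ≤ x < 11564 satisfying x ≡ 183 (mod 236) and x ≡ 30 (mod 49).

4195

Write x = 183 + 236·k. Then 236·k ≡ 30 − 183 ≡ 43 (mod 49).
Need 236⁻¹ mod 49. Extended Euclid on (49, 40):
49 = 1×40 + 9
40 = 4×9 + 4
9 = 2×4 + 1
4 = 4×1 + 0
Back-substitute:
1 = 9 − 2·4
1 = −2·40 + 9·9
1 = 9·49 − 11·40
236⁻¹ ≡ 38 (mod 49), so k ≡ 38·43 ≡ 17 (mod 49).
x = 183 + 236·17 = 4195.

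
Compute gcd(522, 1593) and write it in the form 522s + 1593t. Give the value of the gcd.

Apply Euclid's algorithm to 1593 and 522:
1593 = 3·522 + 27
522 = 19·27 + 9
27 = 3·9 + 0
gcd(522, 1593) = 9.
Back-substituting:
9 = 522 − 19·27
9 = −19·1593 + 58·522
So 9 = (-19)·1593 + (58)·522.

9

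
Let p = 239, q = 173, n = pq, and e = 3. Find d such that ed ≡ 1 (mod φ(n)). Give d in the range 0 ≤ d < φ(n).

φ(n) = (p−1)(q−1) = 238·172 = 40936.
Need d with 3·d ≡ 1 (mod 40936). Apply the extended Euclidean algorithm:
40936 = 13645*3 + 1
3 = 3*1 + 0
Back-substitute:
1 = 40936 − 13645·3
So 3·(-13645) ≡ 1 (mod 40936), hence d ≡ -13645 ≡ 27291 (mod 40936).

27291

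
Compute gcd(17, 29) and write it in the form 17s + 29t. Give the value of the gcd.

1

Apply Euclid's algorithm to 29 and 17:
29 = 1×17 + 12
17 = 1×12 + 5
12 = 2×5 + 2
5 = 2×2 + 1
2 = 2×1 + 0
gcd(17, 29) = 1.
Working backward:
1 = 5 − 2·2
1 = −2·12 + 5·5
1 = 5·17 − 7·12
1 = −7·29 + 12·17
So 1 = (-7)·29 + (12)·17.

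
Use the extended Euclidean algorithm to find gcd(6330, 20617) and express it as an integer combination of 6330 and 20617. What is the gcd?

Euclidean algorithm:
20617 = 3·6330 + 1627
6330 = 3·1627 + 1449
1627 = 1·1449 + 178
1449 = 8·178 + 25
178 = 7·25 + 3
25 = 8·3 + 1
3 = 3·1 + 0
gcd(6330, 20617) = 1.
Working backward:
1 = 25 − 8·3
1 = −8·178 + 57·25
1 = 57·1449 − 464·178
1 = −464·1627 + 521·1449
1 = 521·6330 − 2027·1627
1 = −2027·20617 + 6602·6330
So 1 = (-2027)·20617 + (6602)·6330.

1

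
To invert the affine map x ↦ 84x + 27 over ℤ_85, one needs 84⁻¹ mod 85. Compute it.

gcd(85, 84) by repeated division:
85 = 1×84 + 1
84 = 84×1 + 0
Since gcd(84, 85) = 1, back-substitute to write 1 as a combination:
1 = 85 − 84
Hence 84⁻¹ ≡ -1 ≡ 84 (mod 85).

84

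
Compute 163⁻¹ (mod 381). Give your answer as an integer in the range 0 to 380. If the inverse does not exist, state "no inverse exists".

Extended Euclidean algorithm:
381 = 2×163 + 55
163 = 2×55 + 53
55 = 1×53 + 2
53 = 26×2 + 1
2 = 2×1 + 0
Since gcd(163, 381) = 1, back-substitute to write 1 as a combination:
1 = 53 − 26·2
1 = −26·55 + 27·53
1 = 27·163 − 80·55
1 = −80·381 + 187·163
So 163·187 ≡ 1 (mod 381).

187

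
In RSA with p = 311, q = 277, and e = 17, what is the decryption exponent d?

φ(n) = (p−1)(q−1) = 310·276 = 85560.
Need d with 17·d ≡ 1 (mod 85560). Apply the extended Euclidean algorithm:
85560 = 5032*17 + 16
17 = 1*16 + 1
16 = 16*1 + 0
Back-substitute:
1 = 17 − 16
1 = −85560 + 5033·17
So 17·5033 ≡ 1 (mod 85560), hence d = 5033.

5033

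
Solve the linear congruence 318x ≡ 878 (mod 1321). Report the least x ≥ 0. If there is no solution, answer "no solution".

144

First find gcd(318, 1321):
1321 = 4·318 + 49
318 = 6·49 + 24
49 = 2·24 + 1
24 = 24·1 + 0
gcd = 1, so a unique solution mod 1321 exists.
Back-substitute for the Bézout coefficients:
1 = 49 − 2·24
1 = −2·318 + 13·49
1 = 13·1321 − 54·318
So 318·(-54) ≡ 1 (mod 1321), giving 318⁻¹ ≡ 1267.
x ≡ 318⁻¹·878 ≡ 1267·878 ≡ 144 (mod 1321).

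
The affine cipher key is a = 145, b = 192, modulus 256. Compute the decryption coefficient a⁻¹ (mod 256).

Apply the Euclidean algorithm to 256 and 145:
256 = 1×145 + 111
145 = 1×111 + 34
111 = 3×34 + 9
34 = 3×9 + 7
9 = 1×7 + 2
7 = 3×2 + 1
2 = 2×1 + 0
The gcd is 1. Working backward:
1 = 7 − 3·2
1 = −3·9 + 4·7
1 = 4·34 − 15·9
1 = −15·111 + 49·34
1 = 49·145 − 64·111
1 = −64·256 + 113·145
So 145·113 ≡ 1 (mod 256).

113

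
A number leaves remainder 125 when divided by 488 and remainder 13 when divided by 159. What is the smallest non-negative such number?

Write x = 125 + 488·k. Then 488·k ≡ 13 − 125 ≡ 47 (mod 159).
Need 488⁻¹ mod 159. Extended Euclid on (159, 11):
159 = 14×11 + 5
11 = 2×5 + 1
5 = 5×1 + 0
Back-substitute:
1 = 11 − 2·5
1 = −2·159 + 29·11
488⁻¹ ≡ 29 (mod 159), so k ≡ 29·47 ≡ 91 (mod 159).
x = 125 + 488·91 = 44533.

44533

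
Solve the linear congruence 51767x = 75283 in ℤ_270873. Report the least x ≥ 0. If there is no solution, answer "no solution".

First find gcd(51767, 270873):
270873 = 5×51767 + 12038
51767 = 4×12038 + 3615
12038 = 3×3615 + 1193
3615 = 3×1193 + 36
1193 = 33×36 + 5
36 = 7×5 + 1
5 = 5×1 + 0
gcd = 1, so a unique solution mod 270873 exists.
Back-substitute for the Bézout coefficients:
1 = 36 − 7·5
1 = −7·1193 + 232·36
1 = 232·3615 − 703·1193
1 = −703·12038 + 2341·3615
1 = 2341·51767 − 10067·12038
1 = −10067·270873 + 52676·51767
So 51767·(52676) ≡ 1 (mod 270873), giving 51767⁻¹ ≡ 52676.
x ≡ 51767⁻¹·75283 ≡ 52676·75283 ≡ 26588 (mod 270873).

26588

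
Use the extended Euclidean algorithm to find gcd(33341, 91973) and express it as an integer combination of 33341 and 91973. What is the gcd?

7

Euclidean algorithm:
91973 = 2·33341 + 25291
33341 = 1·25291 + 8050
25291 = 3·8050 + 1141
8050 = 7·1141 + 63
1141 = 18·63 + 7
63 = 9·7 + 0
gcd(33341, 91973) = 7.
Working backward:
7 = 1141 − 18·63
7 = −18·8050 + 127·1141
7 = 127·25291 − 399·8050
7 = −399·33341 + 526·25291
7 = 526·91973 − 1451·33341
So 7 = (526)·91973 + (-1451)·33341.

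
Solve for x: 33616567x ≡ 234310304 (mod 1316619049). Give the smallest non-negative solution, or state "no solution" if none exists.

First find gcd(33616567, 1316619049):
1316619049 = 39*33616567 + 5572936
33616567 = 6*5572936 + 178951
5572936 = 31*178951 + 25455
178951 = 7*25455 + 766
25455 = 33*766 + 177
766 = 4*177 + 58
177 = 3*58 + 3
58 = 19*3 + 1
3 = 3*1 + 0
gcd = 1, so a unique solution mod 1316619049 exists.
Back-substitute for the Bézout coefficients:
1 = 58 − 19·3
1 = −19·177 + 58·58
1 = 58·766 − 251·177
1 = −251·25455 + 8341·766
1 = 8341·178951 − 58638·25455
1 = −58638·5572936 + 1826119·178951
1 = 1826119·33616567 − 11015352·5572936
1 = −11015352·1316619049 + 431424847·33616567
So 33616567·(431424847) ≡ 1 (mod 1316619049), giving 33616567⁻¹ ≡ 431424847.
x ≡ 33616567⁻¹·234310304 ≡ 431424847·234310304 ≡ 556315869 (mod 1316619049).

556315869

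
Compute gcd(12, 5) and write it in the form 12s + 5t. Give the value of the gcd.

1

Euclidean algorithm:
12 = 2·5 + 2
5 = 2·2 + 1
2 = 2·1 + 0
gcd(12, 5) = 1.
Working backward:
1 = 5 − 2·2
1 = −2·12 + 5·5
So 1 = (-2)·12 + (5)·5.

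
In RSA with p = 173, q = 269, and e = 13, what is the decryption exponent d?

φ(n) = (p−1)(q−1) = 172·268 = 46096.
Need d with 13·d ≡ 1 (mod 46096). Apply the extended Euclidean algorithm:
46096 = 3545×13 + 11
13 = 1×11 + 2
11 = 5×2 + 1
2 = 2×1 + 0
Back-substitute:
1 = 11 − 5·2
1 = −5·13 + 6·11
1 = 6·46096 − 21275·13
So 13·(-21275) ≡ 1 (mod 46096), hence d ≡ -21275 ≡ 24821 (mod 46096).

24821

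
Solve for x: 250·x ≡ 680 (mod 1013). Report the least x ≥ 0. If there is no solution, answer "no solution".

570

First find gcd(250, 1013):
1013 = 4×250 + 13
250 = 19×13 + 3
13 = 4×3 + 1
3 = 3×1 + 0
gcd = 1, so a unique solution mod 1013 exists.
Back-substitute for the Bézout coefficients:
1 = 13 − 4·3
1 = −4·250 + 77·13
1 = 77·1013 − 312·250
So 250·(-312) ≡ 1 (mod 1013), giving 250⁻¹ ≡ 701.
x ≡ 250⁻¹·680 ≡ 701·680 ≡ 570 (mod 1013).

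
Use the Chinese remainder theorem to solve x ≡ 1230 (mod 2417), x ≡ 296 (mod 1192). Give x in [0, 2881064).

Write x = 1230 + 2417·k. Then 2417·k ≡ 296 − 1230 ≡ 258 (mod 1192).
Need 2417⁻¹ mod 1192. Extended Euclid on (1192, 33):
1192 = 36·33 + 4
33 = 8·4 + 1
4 = 4·1 + 0
Back-substitute:
1 = 33 − 8·4
1 = −8·1192 + 289·33
2417⁻¹ ≡ 289 (mod 1192), so k ≡ 289·258 ≡ 658 (mod 1192).
x = 1230 + 2417·658 = 1591616.

1591616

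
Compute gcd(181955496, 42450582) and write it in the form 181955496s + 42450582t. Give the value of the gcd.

6

Euclidean algorithm:
181955496 = 4×42450582 + 12153168
42450582 = 3×12153168 + 5991078
12153168 = 2×5991078 + 171012
5991078 = 35×171012 + 5658
171012 = 30×5658 + 1272
5658 = 4×1272 + 570
1272 = 2×570 + 132
570 = 4×132 + 42
132 = 3×42 + 6
42 = 7×6 + 0
gcd(181955496, 42450582) = 6.
Express as a combination:
6 = 132 − 3·42
6 = −3·570 + 13·132
6 = 13·1272 − 29·570
6 = −29·5658 + 129·1272
6 = 129·171012 − 3899·5658
6 = −3899·5991078 + 136594·171012
6 = 136594·12153168 − 277087·5991078
6 = −277087·42450582 + 967855·12153168
6 = 967855·181955496 − 4148507·42450582
So 6 = (967855)·181955496 + (-4148507)·42450582.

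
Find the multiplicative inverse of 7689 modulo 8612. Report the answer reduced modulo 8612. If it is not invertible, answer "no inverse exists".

1073

Apply the Euclidean algorithm to 8612 and 7689:
8612 = 1×7689 + 923
7689 = 8×923 + 305
923 = 3×305 + 8
305 = 38×8 + 1
8 = 8×1 + 0
Since gcd(7689, 8612) = 1, back-substitute to write 1 as a combination:
1 = 305 − 38·8
1 = −38·923 + 115·305
1 = 115·7689 − 958·923
1 = −958·8612 + 1073·7689
So 7689·1073 ≡ 1 (mod 8612).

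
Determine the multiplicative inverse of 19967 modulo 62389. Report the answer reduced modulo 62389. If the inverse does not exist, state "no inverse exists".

Run Euclid on (62389, 19967):
62389 = 3*19967 + 2488
19967 = 8*2488 + 63
2488 = 39*63 + 31
63 = 2*31 + 1
31 = 31*1 + 0
gcd = 1, so the inverse exists. Back-substitute:
1 = 63 − 2·31
1 = −2·2488 + 79·63
1 = 79·19967 − 634·2488
1 = −634·62389 + 1981·19967
So 19967·1981 ≡ 1 (mod 62389).

1981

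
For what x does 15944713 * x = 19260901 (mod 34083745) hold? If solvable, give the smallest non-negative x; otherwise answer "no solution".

15294152

First find gcd(15944713, 34083745):
34083745 = 2*15944713 + 2194319
15944713 = 7*2194319 + 584480
2194319 = 3*584480 + 440879
584480 = 1*440879 + 143601
440879 = 3*143601 + 10076
143601 = 14*10076 + 2537
10076 = 3*2537 + 2465
2537 = 1*2465 + 72
2465 = 34*72 + 17
72 = 4*17 + 4
17 = 4*4 + 1
4 = 4*1 + 0
gcd = 1, so a unique solution mod 34083745 exists.
Back-substitute for the Bézout coefficients:
1 = 17 − 4·4
1 = −4·72 + 17·17
1 = 17·2465 − 582·72
1 = −582·2537 + 599·2465
1 = 599·10076 − 2379·2537
1 = −2379·143601 + 33905·10076
1 = 33905·440879 − 104094·143601
1 = −104094·584480 + 137999·440879
1 = 137999·2194319 − 518091·584480
1 = −518091·15944713 + 3764636·2194319
1 = 3764636·34083745 − 8047363·15944713
So 15944713·(-8047363) ≡ 1 (mod 34083745), giving 15944713⁻¹ ≡ 26036382.
x ≡ 15944713⁻¹·19260901 ≡ 26036382·19260901 ≡ 15294152 (mod 34083745).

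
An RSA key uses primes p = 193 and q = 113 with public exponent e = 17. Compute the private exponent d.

1265

φ(n) = (p−1)(q−1) = 192·112 = 21504.
Need d with 17·d ≡ 1 (mod 21504). Apply the extended Euclidean algorithm:
21504 = 1264*17 + 16
17 = 1*16 + 1
16 = 16*1 + 0
Back-substitute:
1 = 17 − 16
1 = −21504 + 1265·17
So 17·1265 ≡ 1 (mod 21504), hence d = 1265.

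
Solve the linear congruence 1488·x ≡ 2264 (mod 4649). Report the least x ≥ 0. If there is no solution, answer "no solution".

2426

First find gcd(1488, 4649):
4649 = 3·1488 + 185
1488 = 8·185 + 8
185 = 23·8 + 1
8 = 8·1 + 0
gcd = 1, so a unique solution mod 4649 exists.
Back-substitute for the Bézout coefficients:
1 = 185 − 23·8
1 = −23·1488 + 185·185
1 = 185·4649 − 578·1488
So 1488·(-578) ≡ 1 (mod 4649), giving 1488⁻¹ ≡ 4071.
x ≡ 1488⁻¹·2264 ≡ 4071·2264 ≡ 2426 (mod 4649).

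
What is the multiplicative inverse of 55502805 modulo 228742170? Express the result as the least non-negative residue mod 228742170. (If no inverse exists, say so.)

Compute gcd(55502805, 228742170):
228742170 = 4·55502805 + 6730950
55502805 = 8·6730950 + 1655205
6730950 = 4·1655205 + 110130
1655205 = 15·110130 + 3255
110130 = 33·3255 + 2715
3255 = 1·2715 + 540
2715 = 5·540 + 15
540 = 36·15 + 0
Since gcd = 15 > 1, 55502805 is not a unit mod 228742170.

no inverse exists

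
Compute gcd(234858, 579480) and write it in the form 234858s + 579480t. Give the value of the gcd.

6

Apply Euclid's algorithm to 579480 and 234858:
579480 = 2*234858 + 109764
234858 = 2*109764 + 15330
109764 = 7*15330 + 2454
15330 = 6*2454 + 606
2454 = 4*606 + 30
606 = 20*30 + 6
30 = 5*6 + 0
gcd(234858, 579480) = 6.
Back-substituting:
6 = 606 − 20·30
6 = −20·2454 + 81·606
6 = 81·15330 − 506·2454
6 = −506·109764 + 3623·15330
6 = 3623·234858 − 7752·109764
6 = −7752·579480 + 19127·234858
So 6 = (-7752)·579480 + (19127)·234858.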